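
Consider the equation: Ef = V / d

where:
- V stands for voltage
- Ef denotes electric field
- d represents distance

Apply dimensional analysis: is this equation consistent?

Yes

V (voltage) has dimensions [I^-1 L^2 M T^-3].
Ef (electric field) has dimensions [I^-1 L M T^-3].
d (distance) has dimensions [L].

Left side: [I^-1 L M T^-3]
Right side: [I^-1 L M T^-3]

Both sides have the same dimensions, so the equation is dimensionally consistent.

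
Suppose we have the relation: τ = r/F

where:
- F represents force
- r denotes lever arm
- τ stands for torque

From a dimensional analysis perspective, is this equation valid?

No

F (force) has dimensions [L M T^-2].
r (lever arm) has dimensions [L].
τ (torque) has dimensions [L^2 M T^-2].

Left side: [L^2 M T^-2]
Right side: [M^-1 T^2]

The two sides have different dimensions, so the equation is NOT dimensionally consistent.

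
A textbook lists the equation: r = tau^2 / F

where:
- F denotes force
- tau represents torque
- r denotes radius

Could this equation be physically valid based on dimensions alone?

No

F (force) has dimensions [L M T^-2].
tau (torque) has dimensions [L^2 M T^-2].
r (radius) has dimensions [L].

Left side: [L]
Right side: [L^3 M T^-2]

The two sides have different dimensions, so the equation is NOT dimensionally consistent.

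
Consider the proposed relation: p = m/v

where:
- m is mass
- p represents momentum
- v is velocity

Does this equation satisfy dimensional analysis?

No

m (mass) has dimensions [M].
p (momentum) has dimensions [L M T^-1].
v (velocity) has dimensions [L T^-1].

Left side: [L M T^-1]
Right side: [L^-1 M T]

The two sides have different dimensions, so the equation is NOT dimensionally consistent.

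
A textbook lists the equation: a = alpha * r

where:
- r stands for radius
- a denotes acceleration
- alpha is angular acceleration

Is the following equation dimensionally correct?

Yes

r (radius) has dimensions [L].
a (acceleration) has dimensions [L T^-2].
alpha (angular acceleration) has dimensions [T^-2].

Left side: [L T^-2]
Right side: [L T^-2]

Both sides have the same dimensions, so the equation is dimensionally consistent.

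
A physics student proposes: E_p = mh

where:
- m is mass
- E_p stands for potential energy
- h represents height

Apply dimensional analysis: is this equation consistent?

No

m (mass) has dimensions [M].
E_p (potential energy) has dimensions [L^2 M T^-2].
h (height) has dimensions [L].

Left side: [L^2 M T^-2]
Right side: [L M]

The two sides have different dimensions, so the equation is NOT dimensionally consistent.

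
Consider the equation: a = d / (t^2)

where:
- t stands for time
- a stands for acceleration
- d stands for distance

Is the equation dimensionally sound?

Yes

t (time) has dimensions [T].
a (acceleration) has dimensions [L T^-2].
d (distance) has dimensions [L].

Left side: [L T^-2]
Right side: [L T^-2]

Both sides have the same dimensions, so the equation is dimensionally consistent.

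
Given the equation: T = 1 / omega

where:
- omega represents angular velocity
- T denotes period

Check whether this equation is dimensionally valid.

Yes

omega (angular velocity) has dimensions [T^-1].
T (period) has dimensions [T].

Left side: [T]
Right side: [T]

Both sides have the same dimensions, so the equation is dimensionally consistent.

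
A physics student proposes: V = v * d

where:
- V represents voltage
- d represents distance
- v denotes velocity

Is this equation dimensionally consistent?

No

V (voltage) has dimensions [I^-1 L^2 M T^-3].
d (distance) has dimensions [L].
v (velocity) has dimensions [L T^-1].

Left side: [I^-1 L^2 M T^-3]
Right side: [L^2 T^-1]

The two sides have different dimensions, so the equation is NOT dimensionally consistent.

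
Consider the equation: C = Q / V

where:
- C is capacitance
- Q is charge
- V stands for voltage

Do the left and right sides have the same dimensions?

Yes

C (capacitance) has dimensions [I^2 L^-2 M^-1 T^4].
Q (charge) has dimensions [I T].
V (voltage) has dimensions [I^-1 L^2 M T^-3].

Left side: [I^2 L^-2 M^-1 T^4]
Right side: [I^2 L^-2 M^-1 T^4]

Both sides have the same dimensions, so the equation is dimensionally consistent.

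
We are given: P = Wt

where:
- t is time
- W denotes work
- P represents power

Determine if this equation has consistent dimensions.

No

t (time) has dimensions [T].
W (work) has dimensions [L^2 M T^-2].
P (power) has dimensions [L^2 M T^-3].

Left side: [L^2 M T^-3]
Right side: [L^2 M T^-1]

The two sides have different dimensions, so the equation is NOT dimensionally consistent.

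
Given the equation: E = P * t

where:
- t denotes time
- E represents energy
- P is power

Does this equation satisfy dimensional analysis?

Yes

t (time) has dimensions [T].
E (energy) has dimensions [L^2 M T^-2].
P (power) has dimensions [L^2 M T^-3].

Left side: [L^2 M T^-2]
Right side: [L^2 M T^-2]

Both sides have the same dimensions, so the equation is dimensionally consistent.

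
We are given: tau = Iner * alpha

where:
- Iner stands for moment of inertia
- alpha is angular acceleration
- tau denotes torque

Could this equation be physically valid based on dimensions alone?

Yes

Iner (moment of inertia) has dimensions [L^2 M].
alpha (angular acceleration) has dimensions [T^-2].
tau (torque) has dimensions [L^2 M T^-2].

Left side: [L^2 M T^-2]
Right side: [L^2 M T^-2]

Both sides have the same dimensions, so the equation is dimensionally consistent.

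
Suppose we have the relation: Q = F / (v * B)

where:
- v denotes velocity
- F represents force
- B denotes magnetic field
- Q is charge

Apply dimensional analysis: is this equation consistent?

Yes

v (velocity) has dimensions [L T^-1].
F (force) has dimensions [L M T^-2].
B (magnetic field) has dimensions [I^-1 M T^-2].
Q (charge) has dimensions [I T].

Left side: [I T]
Right side: [I T]

Both sides have the same dimensions, so the equation is dimensionally consistent.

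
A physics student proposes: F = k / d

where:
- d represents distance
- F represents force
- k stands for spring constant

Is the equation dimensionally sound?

No

d (distance) has dimensions [L].
F (force) has dimensions [L M T^-2].
k (spring constant) has dimensions [M T^-2].

Left side: [L M T^-2]
Right side: [L^-1 M T^-2]

The two sides have different dimensions, so the equation is NOT dimensionally consistent.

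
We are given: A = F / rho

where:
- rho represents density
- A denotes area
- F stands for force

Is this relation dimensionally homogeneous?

No

rho (density) has dimensions [L^-3 M].
A (area) has dimensions [L^2].
F (force) has dimensions [L M T^-2].

Left side: [L^2]
Right side: [L^4 T^-2]

The two sides have different dimensions, so the equation is NOT dimensionally consistent.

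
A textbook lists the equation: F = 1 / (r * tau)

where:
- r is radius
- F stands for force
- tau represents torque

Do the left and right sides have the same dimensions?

No

r (radius) has dimensions [L].
F (force) has dimensions [L M T^-2].
tau (torque) has dimensions [L^2 M T^-2].

Left side: [L M T^-2]
Right side: [L^-3 M^-1 T^2]

The two sides have different dimensions, so the equation is NOT dimensionally consistent.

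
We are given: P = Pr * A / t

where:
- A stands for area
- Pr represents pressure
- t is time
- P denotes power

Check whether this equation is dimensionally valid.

No

A (area) has dimensions [L^2].
Pr (pressure) has dimensions [L^-1 M T^-2].
t (time) has dimensions [T].
P (power) has dimensions [L^2 M T^-3].

Left side: [L^2 M T^-3]
Right side: [L M T^-3]

The two sides have different dimensions, so the equation is NOT dimensionally consistent.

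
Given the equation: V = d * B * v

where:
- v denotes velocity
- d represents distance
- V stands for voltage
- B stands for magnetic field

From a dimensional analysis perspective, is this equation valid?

Yes

v (velocity) has dimensions [L T^-1].
d (distance) has dimensions [L].
V (voltage) has dimensions [I^-1 L^2 M T^-3].
B (magnetic field) has dimensions [I^-1 M T^-2].

Left side: [I^-1 L^2 M T^-3]
Right side: [I^-1 L^2 M T^-3]

Both sides have the same dimensions, so the equation is dimensionally consistent.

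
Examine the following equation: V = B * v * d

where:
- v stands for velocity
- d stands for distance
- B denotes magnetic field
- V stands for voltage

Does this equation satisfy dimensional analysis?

Yes

v (velocity) has dimensions [L T^-1].
d (distance) has dimensions [L].
B (magnetic field) has dimensions [I^-1 M T^-2].
V (voltage) has dimensions [I^-1 L^2 M T^-3].

Left side: [I^-1 L^2 M T^-3]
Right side: [I^-1 L^2 M T^-3]

Both sides have the same dimensions, so the equation is dimensionally consistent.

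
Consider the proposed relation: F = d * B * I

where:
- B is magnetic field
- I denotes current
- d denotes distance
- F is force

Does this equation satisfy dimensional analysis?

Yes

B (magnetic field) has dimensions [I^-1 M T^-2].
I (current) has dimensions [I].
d (distance) has dimensions [L].
F (force) has dimensions [L M T^-2].

Left side: [L M T^-2]
Right side: [L M T^-2]

Both sides have the same dimensions, so the equation is dimensionally consistent.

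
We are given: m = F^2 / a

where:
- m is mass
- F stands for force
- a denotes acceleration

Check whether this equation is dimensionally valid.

No

m (mass) has dimensions [M].
F (force) has dimensions [L M T^-2].
a (acceleration) has dimensions [L T^-2].

Left side: [M]
Right side: [L M^2 T^-2]

The two sides have different dimensions, so the equation is NOT dimensionally consistent.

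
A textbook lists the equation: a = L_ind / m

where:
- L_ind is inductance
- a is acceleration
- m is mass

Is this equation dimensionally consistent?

No

L_ind (inductance) has dimensions [I^-2 L^2 M T^-2].
a (acceleration) has dimensions [L T^-2].
m (mass) has dimensions [M].

Left side: [L T^-2]
Right side: [I^-2 L^2 T^-2]

The two sides have different dimensions, so the equation is NOT dimensionally consistent.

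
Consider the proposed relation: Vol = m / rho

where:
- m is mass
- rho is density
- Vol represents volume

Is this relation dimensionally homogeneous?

Yes

m (mass) has dimensions [M].
rho (density) has dimensions [L^-3 M].
Vol (volume) has dimensions [L^3].

Left side: [L^3]
Right side: [L^3]

Both sides have the same dimensions, so the equation is dimensionally consistent.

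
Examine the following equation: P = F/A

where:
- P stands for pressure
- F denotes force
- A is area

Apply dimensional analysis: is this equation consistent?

Yes

P (pressure) has dimensions [L^-1 M T^-2].
F (force) has dimensions [L M T^-2].
A (area) has dimensions [L^2].

Left side: [L^-1 M T^-2]
Right side: [L^-1 M T^-2]

Both sides have the same dimensions, so the equation is dimensionally consistent.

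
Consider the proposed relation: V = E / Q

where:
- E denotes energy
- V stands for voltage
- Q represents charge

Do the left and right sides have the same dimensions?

Yes

E (energy) has dimensions [L^2 M T^-2].
V (voltage) has dimensions [I^-1 L^2 M T^-3].
Q (charge) has dimensions [I T].

Left side: [I^-1 L^2 M T^-3]
Right side: [I^-1 L^2 M T^-3]

Both sides have the same dimensions, so the equation is dimensionally consistent.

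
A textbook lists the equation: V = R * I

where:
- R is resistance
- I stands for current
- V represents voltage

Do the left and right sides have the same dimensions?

Yes

R (resistance) has dimensions [I^-2 L^2 M T^-3].
I (current) has dimensions [I].
V (voltage) has dimensions [I^-1 L^2 M T^-3].

Left side: [I^-1 L^2 M T^-3]
Right side: [I^-1 L^2 M T^-3]

Both sides have the same dimensions, so the equation is dimensionally consistent.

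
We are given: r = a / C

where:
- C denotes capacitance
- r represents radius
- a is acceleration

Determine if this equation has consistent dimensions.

No

C (capacitance) has dimensions [I^2 L^-2 M^-1 T^4].
r (radius) has dimensions [L].
a (acceleration) has dimensions [L T^-2].

Left side: [L]
Right side: [I^-2 L^3 M T^-6]

The two sides have different dimensions, so the equation is NOT dimensionally consistent.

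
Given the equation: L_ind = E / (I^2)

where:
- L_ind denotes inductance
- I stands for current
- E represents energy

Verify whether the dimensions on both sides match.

Yes

L_ind (inductance) has dimensions [I^-2 L^2 M T^-2].
I (current) has dimensions [I].
E (energy) has dimensions [L^2 M T^-2].

Left side: [I^-2 L^2 M T^-2]
Right side: [I^-2 L^2 M T^-2]

Both sides have the same dimensions, so the equation is dimensionally consistent.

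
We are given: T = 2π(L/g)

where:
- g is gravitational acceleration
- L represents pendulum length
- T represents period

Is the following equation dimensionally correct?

No

g (gravitational acceleration) has dimensions [L T^-2].
L (pendulum length) has dimensions [L].
T (period) has dimensions [T].

Left side: [T]
Right side: [T^2]

The two sides have different dimensions, so the equation is NOT dimensionally consistent.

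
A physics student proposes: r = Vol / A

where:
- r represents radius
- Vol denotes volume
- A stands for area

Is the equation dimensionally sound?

Yes

r (radius) has dimensions [L].
Vol (volume) has dimensions [L^3].
A (area) has dimensions [L^2].

Left side: [L]
Right side: [L]

Both sides have the same dimensions, so the equation is dimensionally consistent.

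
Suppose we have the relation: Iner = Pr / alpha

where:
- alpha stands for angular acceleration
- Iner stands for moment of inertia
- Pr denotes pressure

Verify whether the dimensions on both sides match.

No

alpha (angular acceleration) has dimensions [T^-2].
Iner (moment of inertia) has dimensions [L^2 M].
Pr (pressure) has dimensions [L^-1 M T^-2].

Left side: [L^2 M]
Right side: [L^-1 M]

The two sides have different dimensions, so the equation is NOT dimensionally consistent.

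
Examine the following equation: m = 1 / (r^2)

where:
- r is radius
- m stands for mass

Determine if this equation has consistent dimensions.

No

r (radius) has dimensions [L].
m (mass) has dimensions [M].

Left side: [M]
Right side: [L^-2]

The two sides have different dimensions, so the equation is NOT dimensionally consistent.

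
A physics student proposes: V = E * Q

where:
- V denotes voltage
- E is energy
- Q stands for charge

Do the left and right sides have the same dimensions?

No

V (voltage) has dimensions [I^-1 L^2 M T^-3].
E (energy) has dimensions [L^2 M T^-2].
Q (charge) has dimensions [I T].

Left side: [I^-1 L^2 M T^-3]
Right side: [I L^2 M T^-1]

The two sides have different dimensions, so the equation is NOT dimensionally consistent.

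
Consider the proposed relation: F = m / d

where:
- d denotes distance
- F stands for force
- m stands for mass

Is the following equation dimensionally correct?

No

d (distance) has dimensions [L].
F (force) has dimensions [L M T^-2].
m (mass) has dimensions [M].

Left side: [L M T^-2]
Right side: [L^-1 M]

The two sides have different dimensions, so the equation is NOT dimensionally consistent.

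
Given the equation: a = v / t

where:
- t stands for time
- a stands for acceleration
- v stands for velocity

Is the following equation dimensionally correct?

Yes

t (time) has dimensions [T].
a (acceleration) has dimensions [L T^-2].
v (velocity) has dimensions [L T^-1].

Left side: [L T^-2]
Right side: [L T^-2]

Both sides have the same dimensions, so the equation is dimensionally consistent.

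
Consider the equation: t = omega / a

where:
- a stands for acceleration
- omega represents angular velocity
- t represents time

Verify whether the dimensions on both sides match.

No

a (acceleration) has dimensions [L T^-2].
omega (angular velocity) has dimensions [T^-1].
t (time) has dimensions [T].

Left side: [T]
Right side: [L^-1 T]

The two sides have different dimensions, so the equation is NOT dimensionally consistent.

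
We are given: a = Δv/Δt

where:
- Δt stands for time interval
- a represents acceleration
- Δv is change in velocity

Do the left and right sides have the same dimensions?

Yes

Δt (time interval) has dimensions [T].
a (acceleration) has dimensions [L T^-2].
Δv (change in velocity) has dimensions [L T^-1].

Left side: [L T^-2]
Right side: [L T^-2]

Both sides have the same dimensions, so the equation is dimensionally consistent.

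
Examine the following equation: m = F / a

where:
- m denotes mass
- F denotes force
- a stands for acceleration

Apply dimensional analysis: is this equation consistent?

Yes

m (mass) has dimensions [M].
F (force) has dimensions [L M T^-2].
a (acceleration) has dimensions [L T^-2].

Left side: [M]
Right side: [M]

Both sides have the same dimensions, so the equation is dimensionally consistent.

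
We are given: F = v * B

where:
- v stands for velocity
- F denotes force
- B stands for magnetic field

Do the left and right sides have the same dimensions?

No

v (velocity) has dimensions [L T^-1].
F (force) has dimensions [L M T^-2].
B (magnetic field) has dimensions [I^-1 M T^-2].

Left side: [L M T^-2]
Right side: [I^-1 L M T^-3]

The two sides have different dimensions, so the equation is NOT dimensionally consistent.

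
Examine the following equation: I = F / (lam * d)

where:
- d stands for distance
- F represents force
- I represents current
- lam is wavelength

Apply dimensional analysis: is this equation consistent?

No

d (distance) has dimensions [L].
F (force) has dimensions [L M T^-2].
I (current) has dimensions [I].
lam (wavelength) has dimensions [L].

Left side: [I]
Right side: [L^-1 M T^-2]

The two sides have different dimensions, so the equation is NOT dimensionally consistent.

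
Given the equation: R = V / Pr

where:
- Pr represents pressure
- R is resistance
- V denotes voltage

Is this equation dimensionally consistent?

No

Pr (pressure) has dimensions [L^-1 M T^-2].
R (resistance) has dimensions [I^-2 L^2 M T^-3].
V (voltage) has dimensions [I^-1 L^2 M T^-3].

Left side: [I^-2 L^2 M T^-3]
Right side: [I^-1 L^3 T^-1]

The two sides have different dimensions, so the equation is NOT dimensionally consistent.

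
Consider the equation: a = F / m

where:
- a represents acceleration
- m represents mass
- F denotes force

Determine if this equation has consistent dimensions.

Yes

a (acceleration) has dimensions [L T^-2].
m (mass) has dimensions [M].
F (force) has dimensions [L M T^-2].

Left side: [L T^-2]
Right side: [L T^-2]

Both sides have the same dimensions, so the equation is dimensionally consistent.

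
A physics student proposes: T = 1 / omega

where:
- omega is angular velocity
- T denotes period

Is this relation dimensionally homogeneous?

Yes

omega (angular velocity) has dimensions [T^-1].
T (period) has dimensions [T].

Left side: [T]
Right side: [T]

Both sides have the same dimensions, so the equation is dimensionally consistent.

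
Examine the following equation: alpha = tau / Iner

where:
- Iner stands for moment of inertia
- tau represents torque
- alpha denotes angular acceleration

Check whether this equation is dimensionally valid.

Yes

Iner (moment of inertia) has dimensions [L^2 M].
tau (torque) has dimensions [L^2 M T^-2].
alpha (angular acceleration) has dimensions [T^-2].

Left side: [T^-2]
Right side: [T^-2]

Both sides have the same dimensions, so the equation is dimensionally consistent.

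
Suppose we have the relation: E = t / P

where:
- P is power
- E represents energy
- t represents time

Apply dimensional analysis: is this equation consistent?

No

P (power) has dimensions [L^2 M T^-3].
E (energy) has dimensions [L^2 M T^-2].
t (time) has dimensions [T].

Left side: [L^2 M T^-2]
Right side: [L^-2 M^-1 T^4]

The two sides have different dimensions, so the equation is NOT dimensionally consistent.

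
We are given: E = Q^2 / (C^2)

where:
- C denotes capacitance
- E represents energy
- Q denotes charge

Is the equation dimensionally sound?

No

C (capacitance) has dimensions [I^2 L^-2 M^-1 T^4].
E (energy) has dimensions [L^2 M T^-2].
Q (charge) has dimensions [I T].

Left side: [L^2 M T^-2]
Right side: [I^-2 L^4 M^2 T^-6]

The two sides have different dimensions, so the equation is NOT dimensionally consistent.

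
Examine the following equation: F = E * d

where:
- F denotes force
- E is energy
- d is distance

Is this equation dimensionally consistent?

No

F (force) has dimensions [L M T^-2].
E (energy) has dimensions [L^2 M T^-2].
d (distance) has dimensions [L].

Left side: [L M T^-2]
Right side: [L^3 M T^-2]

The two sides have different dimensions, so the equation is NOT dimensionally consistent.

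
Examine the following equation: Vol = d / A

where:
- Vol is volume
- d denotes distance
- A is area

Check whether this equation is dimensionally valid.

No

Vol (volume) has dimensions [L^3].
d (distance) has dimensions [L].
A (area) has dimensions [L^2].

Left side: [L^3]
Right side: [L^-1]

The two sides have different dimensions, so the equation is NOT dimensionally consistent.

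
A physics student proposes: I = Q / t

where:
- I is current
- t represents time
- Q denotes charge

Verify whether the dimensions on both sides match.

Yes

I (current) has dimensions [I].
t (time) has dimensions [T].
Q (charge) has dimensions [I T].

Left side: [I]
Right side: [I]

Both sides have the same dimensions, so the equation is dimensionally consistent.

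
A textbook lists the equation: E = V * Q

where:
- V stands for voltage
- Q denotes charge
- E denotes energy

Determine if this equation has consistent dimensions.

Yes

V (voltage) has dimensions [I^-1 L^2 M T^-3].
Q (charge) has dimensions [I T].
E (energy) has dimensions [L^2 M T^-2].

Left side: [L^2 M T^-2]
Right side: [L^2 M T^-2]

Both sides have the same dimensions, so the equation is dimensionally consistent.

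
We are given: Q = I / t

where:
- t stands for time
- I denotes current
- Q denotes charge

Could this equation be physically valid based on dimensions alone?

No

t (time) has dimensions [T].
I (current) has dimensions [I].
Q (charge) has dimensions [I T].

Left side: [I T]
Right side: [I T^-1]

The two sides have different dimensions, so the equation is NOT dimensionally consistent.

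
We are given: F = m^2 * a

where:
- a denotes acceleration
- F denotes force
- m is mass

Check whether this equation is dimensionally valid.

No

a (acceleration) has dimensions [L T^-2].
F (force) has dimensions [L M T^-2].
m (mass) has dimensions [M].

Left side: [L M T^-2]
Right side: [L M^2 T^-2]

The two sides have different dimensions, so the equation is NOT dimensionally consistent.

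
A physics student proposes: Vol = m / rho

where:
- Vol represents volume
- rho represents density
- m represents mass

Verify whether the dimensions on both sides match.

Yes

Vol (volume) has dimensions [L^3].
rho (density) has dimensions [L^-3 M].
m (mass) has dimensions [M].

Left side: [L^3]
Right side: [L^3]

Both sides have the same dimensions, so the equation is dimensionally consistent.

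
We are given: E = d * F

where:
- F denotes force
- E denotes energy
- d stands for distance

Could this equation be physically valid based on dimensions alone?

Yes

F (force) has dimensions [L M T^-2].
E (energy) has dimensions [L^2 M T^-2].
d (distance) has dimensions [L].

Left side: [L^2 M T^-2]
Right side: [L^2 M T^-2]

Both sides have the same dimensions, so the equation is dimensionally consistent.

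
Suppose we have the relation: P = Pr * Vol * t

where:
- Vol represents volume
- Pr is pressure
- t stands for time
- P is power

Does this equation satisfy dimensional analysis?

No

Vol (volume) has dimensions [L^3].
Pr (pressure) has dimensions [L^-1 M T^-2].
t (time) has dimensions [T].
P (power) has dimensions [L^2 M T^-3].

Left side: [L^2 M T^-3]
Right side: [L^2 M T^-1]

The two sides have different dimensions, so the equation is NOT dimensionally consistent.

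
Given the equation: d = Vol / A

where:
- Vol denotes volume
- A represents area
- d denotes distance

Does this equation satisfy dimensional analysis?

Yes

Vol (volume) has dimensions [L^3].
A (area) has dimensions [L^2].
d (distance) has dimensions [L].

Left side: [L]
Right side: [L]

Both sides have the same dimensions, so the equation is dimensionally consistent.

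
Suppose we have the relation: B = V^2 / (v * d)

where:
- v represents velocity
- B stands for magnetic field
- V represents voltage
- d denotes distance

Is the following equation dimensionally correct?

No

v (velocity) has dimensions [L T^-1].
B (magnetic field) has dimensions [I^-1 M T^-2].
V (voltage) has dimensions [I^-1 L^2 M T^-3].
d (distance) has dimensions [L].

Left side: [I^-1 M T^-2]
Right side: [I^-2 L^2 M^2 T^-5]

The two sides have different dimensions, so the equation is NOT dimensionally consistent.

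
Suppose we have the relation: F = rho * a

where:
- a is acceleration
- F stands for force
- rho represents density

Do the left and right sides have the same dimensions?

No

a (acceleration) has dimensions [L T^-2].
F (force) has dimensions [L M T^-2].
rho (density) has dimensions [L^-3 M].

Left side: [L M T^-2]
Right side: [L^-2 M T^-2]

The two sides have different dimensions, so the equation is NOT dimensionally consistent.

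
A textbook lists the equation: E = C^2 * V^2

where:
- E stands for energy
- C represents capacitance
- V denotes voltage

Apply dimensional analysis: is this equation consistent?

No

E (energy) has dimensions [L^2 M T^-2].
C (capacitance) has dimensions [I^2 L^-2 M^-1 T^4].
V (voltage) has dimensions [I^-1 L^2 M T^-3].

Left side: [L^2 M T^-2]
Right side: [I^2 T^2]

The two sides have different dimensions, so the equation is NOT dimensionally consistent.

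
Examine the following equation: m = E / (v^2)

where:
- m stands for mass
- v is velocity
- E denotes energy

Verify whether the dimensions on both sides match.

Yes

m (mass) has dimensions [M].
v (velocity) has dimensions [L T^-1].
E (energy) has dimensions [L^2 M T^-2].

Left side: [M]
Right side: [M]

Both sides have the same dimensions, so the equation is dimensionally consistent.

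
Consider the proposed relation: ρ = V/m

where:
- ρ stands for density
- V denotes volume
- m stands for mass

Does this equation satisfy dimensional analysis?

No

ρ (density) has dimensions [L^-3 M].
V (volume) has dimensions [L^3].
m (mass) has dimensions [M].

Left side: [L^-3 M]
Right side: [L^3 M^-1]

The two sides have different dimensions, so the equation is NOT dimensionally consistent.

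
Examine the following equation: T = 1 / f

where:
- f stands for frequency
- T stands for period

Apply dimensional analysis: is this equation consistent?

Yes

f (frequency) has dimensions [T^-1].
T (period) has dimensions [T].

Left side: [T]
Right side: [T]

Both sides have the same dimensions, so the equation is dimensionally consistent.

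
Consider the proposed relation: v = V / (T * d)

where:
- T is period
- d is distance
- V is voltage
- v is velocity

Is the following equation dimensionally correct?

No

T (period) has dimensions [T].
d (distance) has dimensions [L].
V (voltage) has dimensions [I^-1 L^2 M T^-3].
v (velocity) has dimensions [L T^-1].

Left side: [L T^-1]
Right side: [I^-1 L M T^-4]

The two sides have different dimensions, so the equation is NOT dimensionally consistent.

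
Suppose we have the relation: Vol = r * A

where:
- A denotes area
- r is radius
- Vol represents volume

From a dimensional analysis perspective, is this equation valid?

Yes

A (area) has dimensions [L^2].
r (radius) has dimensions [L].
Vol (volume) has dimensions [L^3].

Left side: [L^3]
Right side: [L^3]

Both sides have the same dimensions, so the equation is dimensionally consistent.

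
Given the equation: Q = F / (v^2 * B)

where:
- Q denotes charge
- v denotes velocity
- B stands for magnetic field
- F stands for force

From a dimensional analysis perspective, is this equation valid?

No

Q (charge) has dimensions [I T].
v (velocity) has dimensions [L T^-1].
B (magnetic field) has dimensions [I^-1 M T^-2].
F (force) has dimensions [L M T^-2].

Left side: [I T]
Right side: [I L^-1 T^2]

The two sides have different dimensions, so the equation is NOT dimensionally consistent.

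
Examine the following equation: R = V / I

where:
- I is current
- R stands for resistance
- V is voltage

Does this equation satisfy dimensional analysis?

Yes

I (current) has dimensions [I].
R (resistance) has dimensions [I^-2 L^2 M T^-3].
V (voltage) has dimensions [I^-1 L^2 M T^-3].

Left side: [I^-2 L^2 M T^-3]
Right side: [I^-2 L^2 M T^-3]

Both sides have the same dimensions, so the equation is dimensionally consistent.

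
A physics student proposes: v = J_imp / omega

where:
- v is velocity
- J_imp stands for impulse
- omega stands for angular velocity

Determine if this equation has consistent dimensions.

No

v (velocity) has dimensions [L T^-1].
J_imp (impulse) has dimensions [L M T^-1].
omega (angular velocity) has dimensions [T^-1].

Left side: [L T^-1]
Right side: [L M]

The two sides have different dimensions, so the equation is NOT dimensionally consistent.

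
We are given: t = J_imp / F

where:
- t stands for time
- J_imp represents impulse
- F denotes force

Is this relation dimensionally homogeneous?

Yes

t (time) has dimensions [T].
J_imp (impulse) has dimensions [L M T^-1].
F (force) has dimensions [L M T^-2].

Left side: [T]
Right side: [T]

Both sides have the same dimensions, so the equation is dimensionally consistent.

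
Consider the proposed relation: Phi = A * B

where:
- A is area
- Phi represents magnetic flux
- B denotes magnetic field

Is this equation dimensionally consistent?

Yes

A (area) has dimensions [L^2].
Phi (magnetic flux) has dimensions [I^-1 L^2 M T^-2].
B (magnetic field) has dimensions [I^-1 M T^-2].

Left side: [I^-1 L^2 M T^-2]
Right side: [I^-1 L^2 M T^-2]

Both sides have the same dimensions, so the equation is dimensionally consistent.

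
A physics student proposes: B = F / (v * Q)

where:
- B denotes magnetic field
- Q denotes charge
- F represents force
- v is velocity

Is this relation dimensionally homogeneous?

Yes

B (magnetic field) has dimensions [I^-1 M T^-2].
Q (charge) has dimensions [I T].
F (force) has dimensions [L M T^-2].
v (velocity) has dimensions [L T^-1].

Left side: [I^-1 M T^-2]
Right side: [I^-1 M T^-2]

Both sides have the same dimensions, so the equation is dimensionally consistent.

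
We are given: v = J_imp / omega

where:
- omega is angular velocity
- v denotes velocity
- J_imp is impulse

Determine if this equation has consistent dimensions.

No

omega (angular velocity) has dimensions [T^-1].
v (velocity) has dimensions [L T^-1].
J_imp (impulse) has dimensions [L M T^-1].

Left side: [L T^-1]
Right side: [L M]

The two sides have different dimensions, so the equation is NOT dimensionally consistent.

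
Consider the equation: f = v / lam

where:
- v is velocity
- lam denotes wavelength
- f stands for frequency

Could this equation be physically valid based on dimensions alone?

Yes

v (velocity) has dimensions [L T^-1].
lam (wavelength) has dimensions [L].
f (frequency) has dimensions [T^-1].

Left side: [T^-1]
Right side: [T^-1]

Both sides have the same dimensions, so the equation is dimensionally consistent.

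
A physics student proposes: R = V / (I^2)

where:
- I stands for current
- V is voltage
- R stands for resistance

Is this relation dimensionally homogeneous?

No

I (current) has dimensions [I].
V (voltage) has dimensions [I^-1 L^2 M T^-3].
R (resistance) has dimensions [I^-2 L^2 M T^-3].

Left side: [I^-2 L^2 M T^-3]
Right side: [I^-3 L^2 M T^-3]

The two sides have different dimensions, so the equation is NOT dimensionally consistent.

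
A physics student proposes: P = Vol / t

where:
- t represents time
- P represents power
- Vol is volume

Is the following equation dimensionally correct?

No

t (time) has dimensions [T].
P (power) has dimensions [L^2 M T^-3].
Vol (volume) has dimensions [L^3].

Left side: [L^2 M T^-3]
Right side: [L^3 T^-1]

The two sides have different dimensions, so the equation is NOT dimensionally consistent.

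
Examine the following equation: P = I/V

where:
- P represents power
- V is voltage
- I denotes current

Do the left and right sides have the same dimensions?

No

P (power) has dimensions [L^2 M T^-3].
V (voltage) has dimensions [I^-1 L^2 M T^-3].
I (current) has dimensions [I].

Left side: [L^2 M T^-3]
Right side: [I^2 L^-2 M^-1 T^3]

The two sides have different dimensions, so the equation is NOT dimensionally consistent.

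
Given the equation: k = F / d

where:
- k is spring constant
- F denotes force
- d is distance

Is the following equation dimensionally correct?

Yes

k (spring constant) has dimensions [M T^-2].
F (force) has dimensions [L M T^-2].
d (distance) has dimensions [L].

Left side: [M T^-2]
Right side: [M T^-2]

Both sides have the same dimensions, so the equation is dimensionally consistent.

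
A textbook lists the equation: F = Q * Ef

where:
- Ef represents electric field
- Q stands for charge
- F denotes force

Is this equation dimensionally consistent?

Yes

Ef (electric field) has dimensions [I^-1 L M T^-3].
Q (charge) has dimensions [I T].
F (force) has dimensions [L M T^-2].

Left side: [L M T^-2]
Right side: [L M T^-2]

Both sides have the same dimensions, so the equation is dimensionally consistent.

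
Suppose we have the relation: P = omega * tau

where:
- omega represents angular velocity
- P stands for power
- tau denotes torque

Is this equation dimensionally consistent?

Yes

omega (angular velocity) has dimensions [T^-1].
P (power) has dimensions [L^2 M T^-3].
tau (torque) has dimensions [L^2 M T^-2].

Left side: [L^2 M T^-3]
Right side: [L^2 M T^-3]

Both sides have the same dimensions, so the equation is dimensionally consistent.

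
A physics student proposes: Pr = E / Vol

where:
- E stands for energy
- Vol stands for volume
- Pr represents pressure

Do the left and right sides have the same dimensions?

Yes

E (energy) has dimensions [L^2 M T^-2].
Vol (volume) has dimensions [L^3].
Pr (pressure) has dimensions [L^-1 M T^-2].

Left side: [L^-1 M T^-2]
Right side: [L^-1 M T^-2]

Both sides have the same dimensions, so the equation is dimensionally consistent.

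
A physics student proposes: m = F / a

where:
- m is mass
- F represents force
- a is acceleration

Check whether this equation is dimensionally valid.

Yes

m (mass) has dimensions [M].
F (force) has dimensions [L M T^-2].
a (acceleration) has dimensions [L T^-2].

Left side: [M]
Right side: [M]

Both sides have the same dimensions, so the equation is dimensionally consistent.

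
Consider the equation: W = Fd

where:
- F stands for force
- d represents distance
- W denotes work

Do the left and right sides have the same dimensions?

Yes

F (force) has dimensions [L M T^-2].
d (distance) has dimensions [L].
W (work) has dimensions [L^2 M T^-2].

Left side: [L^2 M T^-2]
Right side: [L^2 M T^-2]

Both sides have the same dimensions, so the equation is dimensionally consistent.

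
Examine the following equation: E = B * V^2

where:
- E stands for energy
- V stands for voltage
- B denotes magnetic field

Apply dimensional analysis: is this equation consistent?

No

E (energy) has dimensions [L^2 M T^-2].
V (voltage) has dimensions [I^-1 L^2 M T^-3].
B (magnetic field) has dimensions [I^-1 M T^-2].

Left side: [L^2 M T^-2]
Right side: [I^-3 L^4 M^3 T^-8]

The two sides have different dimensions, so the equation is NOT dimensionally consistent.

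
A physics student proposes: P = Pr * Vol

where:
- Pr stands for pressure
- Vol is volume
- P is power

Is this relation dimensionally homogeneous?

No

Pr (pressure) has dimensions [L^-1 M T^-2].
Vol (volume) has dimensions [L^3].
P (power) has dimensions [L^2 M T^-3].

Left side: [L^2 M T^-3]
Right side: [L^2 M T^-2]

The two sides have different dimensions, so the equation is NOT dimensionally consistent.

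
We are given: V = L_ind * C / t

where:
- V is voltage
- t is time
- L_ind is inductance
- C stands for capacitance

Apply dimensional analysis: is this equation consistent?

No

V (voltage) has dimensions [I^-1 L^2 M T^-3].
t (time) has dimensions [T].
L_ind (inductance) has dimensions [I^-2 L^2 M T^-2].
C (capacitance) has dimensions [I^2 L^-2 M^-1 T^4].

Left side: [I^-1 L^2 M T^-3]
Right side: [T]

The two sides have different dimensions, so the equation is NOT dimensionally consistent.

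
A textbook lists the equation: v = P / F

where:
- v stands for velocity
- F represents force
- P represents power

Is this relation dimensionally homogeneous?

Yes

v (velocity) has dimensions [L T^-1].
F (force) has dimensions [L M T^-2].
P (power) has dimensions [L^2 M T^-3].

Left side: [L T^-1]
Right side: [L T^-1]

Both sides have the same dimensions, so the equation is dimensionally consistent.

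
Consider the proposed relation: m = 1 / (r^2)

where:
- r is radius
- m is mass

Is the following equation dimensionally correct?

No

r (radius) has dimensions [L].
m (mass) has dimensions [M].

Left side: [M]
Right side: [L^-2]

The two sides have different dimensions, so the equation is NOT dimensionally consistent.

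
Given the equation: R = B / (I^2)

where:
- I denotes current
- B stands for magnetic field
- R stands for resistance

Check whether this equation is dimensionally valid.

No

I (current) has dimensions [I].
B (magnetic field) has dimensions [I^-1 M T^-2].
R (resistance) has dimensions [I^-2 L^2 M T^-3].

Left side: [I^-2 L^2 M T^-3]
Right side: [I^-3 M T^-2]

The two sides have different dimensions, so the equation is NOT dimensionally consistent.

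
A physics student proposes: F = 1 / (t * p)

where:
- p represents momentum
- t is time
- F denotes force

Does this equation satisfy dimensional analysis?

No

p (momentum) has dimensions [L M T^-1].
t (time) has dimensions [T].
F (force) has dimensions [L M T^-2].

Left side: [L M T^-2]
Right side: [L^-1 M^-1]

The two sides have different dimensions, so the equation is NOT dimensionally consistent.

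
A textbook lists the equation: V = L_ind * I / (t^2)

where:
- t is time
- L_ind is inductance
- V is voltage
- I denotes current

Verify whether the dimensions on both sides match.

No

t (time) has dimensions [T].
L_ind (inductance) has dimensions [I^-2 L^2 M T^-2].
V (voltage) has dimensions [I^-1 L^2 M T^-3].
I (current) has dimensions [I].

Left side: [I^-1 L^2 M T^-3]
Right side: [I^-1 L^2 M T^-4]

The two sides have different dimensions, so the equation is NOT dimensionally consistent.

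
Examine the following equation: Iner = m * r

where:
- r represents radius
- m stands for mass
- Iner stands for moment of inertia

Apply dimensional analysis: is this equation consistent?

No

r (radius) has dimensions [L].
m (mass) has dimensions [M].
Iner (moment of inertia) has dimensions [L^2 M].

Left side: [L^2 M]
Right side: [L M]

The two sides have different dimensions, so the equation is NOT dimensionally consistent.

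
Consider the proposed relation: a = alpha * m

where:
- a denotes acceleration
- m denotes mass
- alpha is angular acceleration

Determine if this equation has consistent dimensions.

No

a (acceleration) has dimensions [L T^-2].
m (mass) has dimensions [M].
alpha (angular acceleration) has dimensions [T^-2].

Left side: [L T^-2]
Right side: [M T^-2]

The two sides have different dimensions, so the equation is NOT dimensionally consistent.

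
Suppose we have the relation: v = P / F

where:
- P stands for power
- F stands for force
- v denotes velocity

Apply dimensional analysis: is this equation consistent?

Yes

P (power) has dimensions [L^2 M T^-3].
F (force) has dimensions [L M T^-2].
v (velocity) has dimensions [L T^-1].

Left side: [L T^-1]
Right side: [L T^-1]

Both sides have the same dimensions, so the equation is dimensionally consistent.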